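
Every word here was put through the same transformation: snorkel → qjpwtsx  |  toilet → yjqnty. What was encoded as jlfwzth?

courage

The output letters match the input read backwards, each shifted +5: snorkel reversed is lekrons. Read the word backwards and shift each letter +5.
Undoing it on jlfwzth: shift back: j−5=e, l−5=g, f−5=a, w−5=r, z−5=u, t−5=o, h−5=c → egaruoc; then reverse → courage.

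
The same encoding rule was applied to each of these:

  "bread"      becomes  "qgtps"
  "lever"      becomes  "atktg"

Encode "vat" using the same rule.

Compare letters: b→q is +15, r→g is +15, e→t is +15 — a constant shift. Every letter moves 15 places later in the alphabet, wrapping around z→a.
Applying it to vat: v+15=k, a+15=p, t+15=i.

kpi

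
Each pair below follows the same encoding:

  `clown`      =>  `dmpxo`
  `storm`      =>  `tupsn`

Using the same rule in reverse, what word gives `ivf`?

hue

Compare letters: c→d is +1, l→m is +1, o→p is +1 — a constant shift. Every letter moves 1 place later in the alphabet, wrapping around z→a.
Reversing it on ivf: i−1=h, v−1=u, f−1=e.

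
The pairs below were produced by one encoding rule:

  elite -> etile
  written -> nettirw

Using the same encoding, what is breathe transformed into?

The output letters match the input read backwards: elite reversed is etile. The word is simply reversed.
For breathe: reverse → ehtaerb.

ehtaerb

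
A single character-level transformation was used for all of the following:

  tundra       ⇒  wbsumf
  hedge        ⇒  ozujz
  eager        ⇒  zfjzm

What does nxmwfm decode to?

mortar

Each letter's alphabet position (a=0..z=25) is mapped through 5·x+5 mod 26 — an affine cipher.
Decoding nxmwfm: n(13)→21·(13−5)≡12=m; x(23)→21·(23−5)≡14=o; m(12)→21·(12−5)≡17=r; w(22)→21·(22−5)≡19=t; f(5)→21·(5−5)≡0=a; m(12)→21·(12−5)≡17=r (all mod 26).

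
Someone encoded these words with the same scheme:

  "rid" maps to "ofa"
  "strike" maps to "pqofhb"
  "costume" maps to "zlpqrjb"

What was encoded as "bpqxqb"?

Compare letters: r→o is +23, i→f is +23, d→a is +23 — a constant shift. It's a constant shift of +23 (ROT23).
Decoding bpqxqb: b−23=e, p−23=s, q−23=t, x−23=a, q−23=t, b−23=e.

estate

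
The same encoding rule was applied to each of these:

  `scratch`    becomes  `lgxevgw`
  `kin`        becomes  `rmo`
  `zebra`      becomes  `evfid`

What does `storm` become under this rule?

qvsxw

Read the word backwards and shift each letter +4.
Applying it to storm: reverse → mrots; then shift: m+4=q, r+4=v, o+4=s, t+4=x, s+4=w.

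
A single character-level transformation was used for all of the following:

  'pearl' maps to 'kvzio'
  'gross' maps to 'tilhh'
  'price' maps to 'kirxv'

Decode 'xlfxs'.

Each letter is replaced by its mirror in the alphabet: a↔z, b↔y, c↔x, and so on (the Atbash cipher).
Decoding xlfxs: x↔c, l↔o, f↔u, x↔c, s↔h.

couch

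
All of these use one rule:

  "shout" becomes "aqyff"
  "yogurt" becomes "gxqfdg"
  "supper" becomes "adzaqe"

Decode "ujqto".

magic

In shout: s→a is +8, h→q is +9, o→y is +10, u→f is +11 — the shift increases by 1 each position. Letter i (0-indexed) is shifted by i+8, so successive shifts are 8, 9, 10, ….
Reversing it on ujqto: u−8=m, j−9=a, q−10=g, t−11=i, o−12=c.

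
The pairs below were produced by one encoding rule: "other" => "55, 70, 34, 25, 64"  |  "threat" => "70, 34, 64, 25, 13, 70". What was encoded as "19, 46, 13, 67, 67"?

class

o(#15)→55 and t(#20)→70: differences scale by 3, so n = 3·pos + 10. With a=1..z=26, the number is 3·pos + 10.
Decoding 19, 46, 13, 67, 67: 19→(19−10)÷3=3=c, 46→(46−10)÷3=12=l, 13→(13−10)÷3=1=a, 67→(67−10)÷3=19=s, 67→(67−10)÷3=19=s.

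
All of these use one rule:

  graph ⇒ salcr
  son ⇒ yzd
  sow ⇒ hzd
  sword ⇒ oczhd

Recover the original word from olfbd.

squad

The output letters match the input read backwards, each shifted +11: graph reversed is hparg. Two steps: reverse the string, then apply a Caesar shift of +11.
Reversing it on olfbd: shift back: o−11=d, l−11=a, f−11=u, b−11=q, d−11=s → dauqs; then reverse → squad.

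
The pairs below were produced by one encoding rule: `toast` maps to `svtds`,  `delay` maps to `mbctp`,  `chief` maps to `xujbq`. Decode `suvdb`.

those

This is an affine cipher: with a=0,…,z=25, each position x becomes (15x+19) mod 26.
Reversing it on suvdb: s(18)→7·(18−19)≡19=t; u(20)→7·(20−19)≡7=h; v(21)→7·(21−19)≡14=o; d(3)→7·(3−19)≡18=s; b(1)→7·(1−19)≡4=e (all mod 26).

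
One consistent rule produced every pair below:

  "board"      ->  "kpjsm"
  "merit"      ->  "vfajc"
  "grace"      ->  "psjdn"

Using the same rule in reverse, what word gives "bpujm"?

Shifts by position in board: pos 0: b→k (+9), pos 1: o→p (+1), pos 2: a→j (+9), pos 3: r→s (+1) — repeating every 2. The shifts repeat in a cycle of length 2: positions 0,1,… shift by +9, +1, then the pattern repeats.
Undoing it on bpujm: b−9=s, p−1=o, u−9=l, j−1=i, m−9=d.

solid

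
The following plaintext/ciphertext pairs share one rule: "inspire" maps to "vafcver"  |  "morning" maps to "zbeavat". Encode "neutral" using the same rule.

arhgeny

Compare letters: i→v is +13, n→a is +13, s→f is +13 — a constant shift. Every letter moves 13 places later in the alphabet, wrapping around z→a.
For neutral: n+13=a, e+13=r, u+13=h, t+13=g, r+13=e, a+13=n, l+13=y.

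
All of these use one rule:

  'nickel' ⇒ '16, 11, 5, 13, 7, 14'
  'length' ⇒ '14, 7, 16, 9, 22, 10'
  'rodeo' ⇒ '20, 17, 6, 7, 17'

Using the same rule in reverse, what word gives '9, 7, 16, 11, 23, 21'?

genius

n is letter #14 and maps to 16: an offset of 2. Letters become their 1-based position plus 2 (so a→3, b→4, …).
Decoding 9, 7, 16, 11, 23, 21: 9→(9−2)÷1=7=g, 7→(7−2)÷1=5=e, 16→(16−2)÷1=14=n, 11→(11−2)÷1=9=i, 23→(23−2)÷1=21=u, 21→(21−2)÷1=19=s.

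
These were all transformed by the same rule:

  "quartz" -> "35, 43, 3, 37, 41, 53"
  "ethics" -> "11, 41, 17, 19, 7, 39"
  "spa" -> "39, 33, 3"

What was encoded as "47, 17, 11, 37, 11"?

where

q(#17)→35 and u(#21)→43: differences scale by 2, so n = 2·pos + 1. With a=1..z=26, the number is 2·pos + 1.
Undoing it on 47, 17, 11, 37, 11: 47→(47−1)÷2=23=w, 17→(17−1)÷2=8=h, 11→(11−1)÷2=5=e, 37→(37−1)÷2=18=r, 11→(11−1)÷2=5=e.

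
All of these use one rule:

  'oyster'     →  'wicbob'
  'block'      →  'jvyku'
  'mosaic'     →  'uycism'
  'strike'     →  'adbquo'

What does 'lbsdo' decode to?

Shifts by position in oyster: pos 0: o→w (+8), pos 1: y→i (+10), pos 2: s→c (+10), pos 3: t→b (+8), pos 4: e→o (+10), pos 5: r→b (+10) — repeating every 3. The shifts repeat in a cycle of length 3: positions 0,1,… shift by +8, +10, +10, then the pattern repeats.
Decoding lbsdo: l−8=d, b−10=r, s−10=i, d−8=v, o−10=e.

drive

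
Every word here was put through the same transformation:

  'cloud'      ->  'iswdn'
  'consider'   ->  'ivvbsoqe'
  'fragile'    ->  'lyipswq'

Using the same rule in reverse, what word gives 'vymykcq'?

In cloud: c→i is +6, l→s is +7, o→w is +8, u→d is +9 — the shift increases by 1 each position. Letter i (0-indexed) is shifted by i+6, so successive shifts are 6, 7, 8, ….
Decoding vymykcq: v−6=p, y−7=r, m−8=e, y−9=p, k−10=a, c−11=r, q−12=e.

prepare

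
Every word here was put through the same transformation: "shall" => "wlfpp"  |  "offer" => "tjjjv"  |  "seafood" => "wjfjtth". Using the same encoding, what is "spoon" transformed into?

wtttr

Two shifts are in play — +5 for a/e/i/o/u, +4 for every other letter.
Applying it to spoon: s(cons)+4=w, p(cons)+4=t, o(vowel)+5=t, o(vowel)+5=t, n(cons)+4=r.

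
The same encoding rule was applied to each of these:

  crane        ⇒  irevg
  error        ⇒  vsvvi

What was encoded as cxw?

sty

The output letters match the input read backwards, each shifted +4: crane reversed is enarc. The word is reversed, then every letter is shifted forward by 4.
Decoding cxw: shift back: c−4=y, x−4=t, w−4=s → yts; then reverse → sty.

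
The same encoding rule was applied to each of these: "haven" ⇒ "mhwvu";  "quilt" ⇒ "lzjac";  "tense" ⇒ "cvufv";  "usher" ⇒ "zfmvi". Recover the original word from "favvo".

Treating letters as 0–25, the rule is x ↦ 23x + 7 (mod 26).
Undoing it on favvo: f(5)→17·(5−7)≡18=s; a(0)→17·(0−7)≡11=l; v(21)→17·(21−7)≡4=e; v(21)→17·(21−7)≡4=e; o(14)→17·(14−7)≡15=p (all mod 26).

sleep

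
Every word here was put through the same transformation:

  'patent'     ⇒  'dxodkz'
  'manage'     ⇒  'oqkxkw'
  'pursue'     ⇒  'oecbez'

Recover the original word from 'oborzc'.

sphere

The output letters match the input read backwards, each shifted +10: patent reversed is tnetap. Two steps: reverse the string, then apply a Caesar shift of +10.
Undoing it on oborzc: shift back: o−10=e, b−10=r, o−10=e, r−10=h, z−10=p, c−10=s → erehps; then reverse → sphere.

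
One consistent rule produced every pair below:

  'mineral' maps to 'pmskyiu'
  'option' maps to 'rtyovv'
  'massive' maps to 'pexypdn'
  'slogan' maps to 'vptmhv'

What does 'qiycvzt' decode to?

network

In mineral: m→p is +3, i→m is +4, n→s is +5, e→k is +6 — the shift increases by 1 each position. Letter i (0-indexed) is shifted by i+3, so successive shifts are 3, 4, 5, ….
Reversing it on qiycvzt: q−3=n, i−4=e, y−5=t, c−6=w, v−7=o, z−8=r, t−9=k.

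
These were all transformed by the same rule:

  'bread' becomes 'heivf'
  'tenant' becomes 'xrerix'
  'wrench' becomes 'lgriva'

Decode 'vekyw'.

Read the word backwards and shift each letter +4.
Undoing it on vekyw: shift back: v−4=r, e−4=a, k−4=g, y−4=u, w−4=s → ragus; then reverse → sugar.

sugar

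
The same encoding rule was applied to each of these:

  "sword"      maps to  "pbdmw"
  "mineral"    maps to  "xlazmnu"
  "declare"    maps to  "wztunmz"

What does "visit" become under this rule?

ylpls

s(18)→p(15) and w(22)→b(1) fit y≡3x+13 (mod 26); the inverse of 3 mod 26 is 9. Treating letters as 0–25, the rule is x ↦ 3x + 13 (mod 26).
On visit: v(21)→3·21+13≡24=y; i(8)→3·8+13≡11=l; s(18)→3·18+13≡15=p; i(8)→3·8+13≡11=l; t(19)→3·19+13≡18=s (all mod 26).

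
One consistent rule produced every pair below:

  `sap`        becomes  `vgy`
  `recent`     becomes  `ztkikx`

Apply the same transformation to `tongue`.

The output letters match the input read backwards, each shifted +6: sap reversed is pas. The word is reversed, then every letter is shifted forward by 6.
For tongue: reverse → eugnot; then shift: e+6=k, u+6=a, g+6=m, n+6=t, o+6=u, t+6=z.

kamtuz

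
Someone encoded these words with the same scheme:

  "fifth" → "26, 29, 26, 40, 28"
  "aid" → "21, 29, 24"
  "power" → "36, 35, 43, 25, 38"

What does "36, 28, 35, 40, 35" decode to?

photo

f is letter #6 and maps to 26: an offset of 20. Letters become their 1-based position plus 20 (so a→21, b→22, …).
Undoing it on 36, 28, 35, 40, 35: 36→(36−20)÷1=16=p, 28→(28−20)÷1=8=h, 35→(35−20)÷1=15=o, 40→(40−20)÷1=20=t, 35→(35−20)÷1=15=o.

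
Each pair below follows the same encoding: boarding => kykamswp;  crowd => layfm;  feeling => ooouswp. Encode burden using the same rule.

The shift depends on letter class: consonant b→k is +9, but vowel o→y is +10. Vowels shift forward by 10 and consonants shift forward by 9.
Applying it to burden: b(cons)+9=k, u(vowel)+10=e, r(cons)+9=a, d(cons)+9=m, e(vowel)+10=o, n(cons)+9=w.

keamow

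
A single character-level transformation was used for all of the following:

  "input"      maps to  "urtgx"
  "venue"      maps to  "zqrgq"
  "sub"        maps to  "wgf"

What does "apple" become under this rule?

mttpq

Two shifts are in play — +12 for a/e/i/o/u, +4 for every other letter.
On apple: a(vowel)+12=m, p(cons)+4=t, p(cons)+4=t, l(cons)+4=p, e(vowel)+12=q.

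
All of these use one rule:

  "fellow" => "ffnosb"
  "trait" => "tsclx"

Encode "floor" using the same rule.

In fellow: f→f is +0, e→f is +1, l→n is +2, l→o is +3 — the shift increases by 1 each position. Each letter shifts forward by its position index (0, 1, 2, …) — the shift grows by one for each successive letter.
For floor: f+0=f, l+1=m, o+2=q, o+3=r, r+4=v.

fmqrv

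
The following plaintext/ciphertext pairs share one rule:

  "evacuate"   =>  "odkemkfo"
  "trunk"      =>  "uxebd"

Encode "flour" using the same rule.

The output letters match the input read backwards, each shifted +10: evacuate reversed is etaucave. The word is reversed, then every letter is shifted forward by 10.
For flour: reverse → ruolf; then shift: r+10=b, u+10=e, o+10=y, l+10=v, f+10=p.

beyvp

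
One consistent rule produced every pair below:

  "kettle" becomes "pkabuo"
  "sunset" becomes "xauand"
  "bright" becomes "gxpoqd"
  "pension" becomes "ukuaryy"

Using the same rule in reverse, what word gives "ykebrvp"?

textile

In kettle: k→p is +5, e→k is +6, t→a is +7, t→b is +8 — the shift increases by 1 each position. Letter i (0-indexed) is shifted by i+5, so successive shifts are 5, 6, 7, ….
Undoing it on ykebrvp: y−5=t, k−6=e, e−7=x, b−8=t, r−9=i, v−10=l, p−11=e.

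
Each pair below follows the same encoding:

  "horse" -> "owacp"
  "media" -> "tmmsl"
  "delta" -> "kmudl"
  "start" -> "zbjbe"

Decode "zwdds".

south

Each letter shifts forward by (position + 7), i.e. 7, 8, 9, … — the shift grows by one for each successive letter.
Decoding zwdds: z−7=s, w−8=o, d−9=u, d−10=t, s−11=h.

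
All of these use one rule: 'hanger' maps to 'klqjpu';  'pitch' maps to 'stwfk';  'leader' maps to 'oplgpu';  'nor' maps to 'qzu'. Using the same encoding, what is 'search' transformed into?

The shift depends on letter class: consonant h→k is +3, but vowel a→l is +11. Vowels shift forward by 11 and consonants shift forward by 3.
Applying it to search: s(cons)+3=v, e(vowel)+11=p, a(vowel)+11=l, r(cons)+3=u, c(cons)+3=f, h(cons)+3=k.

vplufk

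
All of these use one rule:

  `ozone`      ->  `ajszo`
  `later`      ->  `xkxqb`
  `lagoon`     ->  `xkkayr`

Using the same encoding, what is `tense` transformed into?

Shifts by position in ozone: pos 0: o→a (+12), pos 1: z→j (+10), pos 2: o→s (+4), pos 3: n→z (+12), pos 4: e→o (+10) — repeating every 3. The shifts repeat in a cycle of length 3: positions 0,1,… shift by +12, +10, +4, then the pattern repeats.
On tense: t+12=f, e+10=o, n+4=r, s+12=e, e+10=o.

foreo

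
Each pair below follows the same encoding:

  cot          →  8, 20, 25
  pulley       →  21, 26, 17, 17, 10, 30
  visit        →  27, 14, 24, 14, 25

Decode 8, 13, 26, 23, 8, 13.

church

Each letter is replaced by its alphabet position (a=1..z=26) + 5.
Reversing it on 8, 13, 26, 23, 8, 13: 8→(8−5)÷1=3=c, 13→(13−5)÷1=8=h, 26→(26−5)÷1=21=u, 23→(23−5)÷1=18=r, 8→(8−5)÷1=3=c, 13→(13−5)÷1=8=h.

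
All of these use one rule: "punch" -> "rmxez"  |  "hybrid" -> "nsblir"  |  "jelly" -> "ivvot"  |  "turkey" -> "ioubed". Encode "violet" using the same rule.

dovysf

Read the word backwards and shift each letter +10.
On violet: reverse → teloiv; then shift: t+10=d, e+10=o, l+10=v, o+10=y, i+10=s, v+10=f.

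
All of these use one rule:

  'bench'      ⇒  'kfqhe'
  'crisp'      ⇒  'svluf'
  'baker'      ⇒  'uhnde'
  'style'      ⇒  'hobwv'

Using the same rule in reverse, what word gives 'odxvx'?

The output letters match the input read backwards, each shifted +3: bench reversed is hcneb. Two steps: reverse the string, then apply a Caesar shift of +3.
Reversing it on odxvx: shift back: o−3=l, d−3=a, x−3=u, v−3=s, x−3=u → lausu; then reverse → usual.

usual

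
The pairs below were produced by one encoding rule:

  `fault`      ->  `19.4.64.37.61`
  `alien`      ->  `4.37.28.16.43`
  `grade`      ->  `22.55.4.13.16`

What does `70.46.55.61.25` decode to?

worth

f(#6)→19 and a(#1)→4: differences scale by 3, so n = 3·pos + 1. Each letter becomes 3×(its alphabet position, a=1..z=26) + 1.
Decoding 70.46.55.61.25: 70→(70−1)÷3=23=w, 46→(46−1)÷3=15=o, 55→(55−1)÷3=18=r, 61→(61−1)÷3=20=t, 25→(25−1)÷3=8=h.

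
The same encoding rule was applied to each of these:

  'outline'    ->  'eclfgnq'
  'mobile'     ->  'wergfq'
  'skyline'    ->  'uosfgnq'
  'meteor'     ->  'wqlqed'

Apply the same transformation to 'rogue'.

deycq

o(14)→e(4) and u(20)→c(2) fit y≡17x+0 (mod 26); the inverse of 17 mod 26 is 23. This is an affine cipher: with a=0,…,z=25, each position x becomes (17x+0) mod 26.
On rogue: r(17)→17·17+0≡3=d; o(14)→17·14+0≡4=e; g(6)→17·6+0≡24=y; u(20)→17·20+0≡2=c; e(4)→17·4+0≡16=q (all mod 26).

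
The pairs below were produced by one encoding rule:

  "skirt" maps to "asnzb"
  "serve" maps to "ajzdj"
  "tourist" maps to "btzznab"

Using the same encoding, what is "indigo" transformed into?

The shift depends on letter class: consonant s→a is +8, but vowel i→n is +5. The rule splits by letter class: vowels +5, consonants +8.
On indigo: i(vowel)+5=n, n(cons)+8=v, d(cons)+8=l, i(vowel)+5=n, g(cons)+8=o, o(vowel)+5=t.

nvlnot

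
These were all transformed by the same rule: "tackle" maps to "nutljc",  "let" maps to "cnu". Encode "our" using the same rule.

Read the word backwards and shift each letter +9.
Applying it to our: reverse → ruo; then shift: r+9=a, u+9=d, o+9=x.

adx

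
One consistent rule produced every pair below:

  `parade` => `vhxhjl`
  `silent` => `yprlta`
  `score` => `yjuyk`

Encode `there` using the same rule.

zokyk

Shifts by position in parade: pos 0: p→v (+6), pos 1: a→h (+7), pos 2: r→x (+6), pos 3: a→h (+7) — repeating every 2. The shifts repeat in a cycle of length 2: positions 0,1,… shift by +6, +7, then the pattern repeats.
Applying it to there: t+6=z, h+7=o, e+6=k, r+7=y, e+6=k.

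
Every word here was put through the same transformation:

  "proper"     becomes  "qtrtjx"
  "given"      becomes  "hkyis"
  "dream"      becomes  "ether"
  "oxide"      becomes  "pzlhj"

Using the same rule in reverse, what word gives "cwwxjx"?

butter

Letter i (0-indexed) is shifted by i+1, so successive shifts are 1, 2, 3, ….
Reversing it on cwwxjx: c−1=b, w−2=u, w−3=t, x−4=t, j−5=e, x−6=r.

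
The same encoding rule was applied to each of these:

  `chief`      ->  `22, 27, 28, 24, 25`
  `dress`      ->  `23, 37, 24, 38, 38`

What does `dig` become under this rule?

Each letter is replaced by its alphabet position (a=1..z=26) + 19.
For dig: d=4→23, i=9→28, g=7→26.

23, 28, 26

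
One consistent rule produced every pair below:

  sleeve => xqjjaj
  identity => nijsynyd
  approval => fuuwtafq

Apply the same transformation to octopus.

Compare letters: s→x is +5, l→q is +5, e→j is +5 — a constant shift. This is a Caesar cipher with shift 5.
Applying it to octopus: o+5=t, c+5=h, t+5=y, o+5=t, p+5=u, u+5=z, s+5=x.

thytuzx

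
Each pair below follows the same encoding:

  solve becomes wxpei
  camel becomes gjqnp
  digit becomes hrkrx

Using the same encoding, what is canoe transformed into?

gjrxi

Shifts by position in solve: pos 0: s→w (+4), pos 1: o→x (+9), pos 2: l→p (+4), pos 3: v→e (+9) — repeating every 2. It's a Vigenère-style cipher with numeric key [4,9]: position i shifts by key[i mod 2].
Applying it to canoe: c+4=g, a+9=j, n+4=r, o+9=x, e+4=i.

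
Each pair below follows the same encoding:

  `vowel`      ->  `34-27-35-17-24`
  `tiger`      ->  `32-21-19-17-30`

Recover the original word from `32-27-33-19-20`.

v is letter #22 and maps to 34: an offset of 12. The number is (letter's place in the alphabet, a=1) + 12.
Reversing it on 32-27-33-19-20: 32→(32−12)÷1=20=t, 27→(27−12)÷1=15=o, 33→(33−12)÷1=21=u, 19→(19−12)÷1=7=g, 20→(20−12)÷1=8=h.

tough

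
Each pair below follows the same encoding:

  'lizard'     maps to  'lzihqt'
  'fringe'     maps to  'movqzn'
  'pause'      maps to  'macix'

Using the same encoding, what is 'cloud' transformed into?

The output letters match the input read backwards, each shifted +8: lizard reversed is drazil. The word is reversed, then every letter is shifted forward by 8.
On cloud: reverse → duolc; then shift: d+8=l, u+8=c, o+8=w, l+8=t, c+8=k.

lcwtk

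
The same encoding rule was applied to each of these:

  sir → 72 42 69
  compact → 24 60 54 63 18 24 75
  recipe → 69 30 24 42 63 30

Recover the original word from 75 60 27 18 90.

today

s(#19)→72 and i(#9)→42: differences scale by 3, so n = 3·pos + 15. Each letter becomes 3×(its alphabet position, a=1..z=26) + 15.
Reversing it on 75 60 27 18 90: 75→(75−15)÷3=20=t, 60→(60−15)÷3=15=o, 27→(27−15)÷3=4=d, 18→(18−15)÷3=1=a, 90→(90−15)÷3=25=y.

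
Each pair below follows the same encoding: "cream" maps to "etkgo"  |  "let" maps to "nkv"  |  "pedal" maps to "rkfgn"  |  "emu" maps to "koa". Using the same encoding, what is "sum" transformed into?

Two shifts are in play — +6 for a/e/i/o/u, +2 for every other letter.
Applying it to sum: s(cons)+2=u, u(vowel)+6=a, m(cons)+2=o.

uao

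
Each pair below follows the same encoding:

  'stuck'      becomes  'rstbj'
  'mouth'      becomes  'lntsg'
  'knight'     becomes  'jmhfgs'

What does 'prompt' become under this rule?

Compare letters: s→r is +25, t→s is +25, u→t is +25 — a constant shift. Each letter is shifted forward by 25 in the alphabet (a Caesar shift of +25).
For prompt: p+25=o, r+25=q, o+25=n, m+25=l, p+25=o, t+25=s.

oqnlos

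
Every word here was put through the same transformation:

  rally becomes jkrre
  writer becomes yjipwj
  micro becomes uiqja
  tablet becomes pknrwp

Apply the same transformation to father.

zkpfwj

r(17)→j(9) and a(0)→k(10) fit y≡3x+10 (mod 26); the inverse of 3 mod 26 is 9. Treating letters as 0–25, the rule is x ↦ 3x + 10 (mod 26).
On father: f(5)→3·5+10≡25=z; a(0)→3·0+10≡10=k; t(19)→3·19+10≡15=p; h(7)→3·7+10≡5=f; e(4)→3·4+10≡22=w; r(17)→3·17+10≡9=j (all mod 26).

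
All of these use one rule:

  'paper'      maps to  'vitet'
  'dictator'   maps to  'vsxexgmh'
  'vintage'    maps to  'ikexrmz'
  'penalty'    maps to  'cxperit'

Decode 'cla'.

why

Read the word backwards and shift each letter +4.
Undoing it on cla: shift back: c−4=y, l−4=h, a−4=w → yhw; then reverse → why.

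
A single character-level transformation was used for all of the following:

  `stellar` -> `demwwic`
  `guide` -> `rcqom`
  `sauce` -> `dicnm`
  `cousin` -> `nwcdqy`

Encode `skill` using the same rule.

dvqww

The shift depends on letter class: consonant s→d is +11, but vowel e→m is +8. The rule splits by letter class: vowels +8, consonants +11.
For skill: s(cons)+11=d, k(cons)+11=v, i(vowel)+8=q, l(cons)+11=w, l(cons)+11=w.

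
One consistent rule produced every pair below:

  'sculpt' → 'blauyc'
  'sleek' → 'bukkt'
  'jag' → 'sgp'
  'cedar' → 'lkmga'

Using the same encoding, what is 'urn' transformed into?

aaw

The shift depends on letter class: consonant s→b is +9, but vowel u→a is +6. Vowels shift forward by 6 and consonants shift forward by 9.
For urn: u(vowel)+6=a, r(cons)+9=a, n(cons)+9=w.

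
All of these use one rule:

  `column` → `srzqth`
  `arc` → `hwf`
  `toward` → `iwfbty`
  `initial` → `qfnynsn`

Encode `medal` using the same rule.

qfijr

The output letters match the input read backwards, each shifted +5: column reversed is nmuloc. The word is reversed, then every letter is shifted forward by 5.
Applying it to medal: reverse → ladem; then shift: l+5=q, a+5=f, d+5=i, e+5=j, m+5=r.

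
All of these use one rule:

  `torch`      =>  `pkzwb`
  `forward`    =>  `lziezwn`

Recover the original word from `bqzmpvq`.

inherit

The output letters match the input read backwards, each shifted +8: torch reversed is hcrot. Read the word backwards and shift each letter +8.
Reversing it on bqzmpvq: shift back: b−8=t, q−8=i, z−8=r, m−8=e, p−8=h, v−8=n, q−8=i → tirehni; then reverse → inherit.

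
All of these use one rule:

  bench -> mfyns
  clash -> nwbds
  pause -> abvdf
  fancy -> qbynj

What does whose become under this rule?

hspdf

Vowels shift forward by 1 and consonants shift forward by 11.
On whose: w(cons)+11=h, h(cons)+11=s, o(vowel)+1=p, s(cons)+11=d, e(vowel)+1=f.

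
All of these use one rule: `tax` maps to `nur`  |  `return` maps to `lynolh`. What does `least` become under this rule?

fyumn

This is a Caesar cipher with shift 20.
For least: l+20=f, e+20=y, a+20=u, s+20=m, t+20=n.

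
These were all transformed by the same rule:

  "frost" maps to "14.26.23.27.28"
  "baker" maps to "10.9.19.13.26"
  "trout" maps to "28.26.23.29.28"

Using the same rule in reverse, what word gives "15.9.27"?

gas

f is letter #6 and maps to 14: an offset of 8. The number is (letter's place in the alphabet, a=1) + 8.
Undoing it on 15.9.27: 15→(15−8)÷1=7=g, 9→(9−8)÷1=1=a, 27→(27−8)÷1=19=s.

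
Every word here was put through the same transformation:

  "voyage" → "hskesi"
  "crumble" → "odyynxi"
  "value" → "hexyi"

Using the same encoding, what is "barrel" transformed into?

neddix

Vowels shift forward by 4 and consonants shift forward by 12.
Applying it to barrel: b(cons)+12=n, a(vowel)+4=e, r(cons)+12=d, r(cons)+12=d, e(vowel)+4=i, l(cons)+12=x.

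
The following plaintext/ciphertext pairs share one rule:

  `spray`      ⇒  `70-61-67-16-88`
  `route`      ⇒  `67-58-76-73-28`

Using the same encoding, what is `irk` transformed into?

s(#19)→70 and p(#16)→61: differences scale by 3, so n = 3·pos + 13. With a=1..z=26, the number is 3·pos + 13.
On irk: i=9→40, r=18→67, k=11→46.

40-67-46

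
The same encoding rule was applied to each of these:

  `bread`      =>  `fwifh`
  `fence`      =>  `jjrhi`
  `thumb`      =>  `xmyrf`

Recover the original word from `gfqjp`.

camel

Shifts by position in bread: pos 0: b→f (+4), pos 1: r→w (+5), pos 2: e→i (+4), pos 3: a→f (+5) — repeating every 2. The shifts repeat in a cycle of length 2: positions 0,1,… shift by +4, +5, then the pattern repeats.
Reversing it on gfqjp: g−4=c, f−5=a, q−4=m, j−5=e, p−4=l.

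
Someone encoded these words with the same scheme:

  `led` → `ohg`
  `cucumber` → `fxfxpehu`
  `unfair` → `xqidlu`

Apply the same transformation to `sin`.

Each letter is shifted forward by 3 in the alphabet (a Caesar shift of +3).
On sin: s+3=v, i+3=l, n+3=q.

vlq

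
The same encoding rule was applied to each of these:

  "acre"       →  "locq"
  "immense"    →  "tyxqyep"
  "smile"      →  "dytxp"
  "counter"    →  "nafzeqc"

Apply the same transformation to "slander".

dxlzoqc

The shifts repeat in a cycle of length 2: positions 0,1,… shift by +11, +12, then the pattern repeats.
On slander: s+11=d, l+12=x, a+11=l, n+12=z, d+11=o, e+12=q, r+11=c.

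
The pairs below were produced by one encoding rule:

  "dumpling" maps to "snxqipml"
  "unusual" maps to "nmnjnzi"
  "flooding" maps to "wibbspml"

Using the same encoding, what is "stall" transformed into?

Each letter's alphabet position (a=0..z=25) is mapped through 15·x+25 mod 26 — an affine cipher.
On stall: s(18)→15·18+25≡9=j; t(19)→15·19+25≡24=y; a(0)→15·0+25≡25=z; l(11)→15·11+25≡8=i; l(11)→15·11+25≡8=i (all mod 26).

jyzii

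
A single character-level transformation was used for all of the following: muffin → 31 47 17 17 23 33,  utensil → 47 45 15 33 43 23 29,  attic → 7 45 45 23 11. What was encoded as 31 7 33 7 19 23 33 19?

managing

m(#13)→31 and u(#21)→47: differences scale by 2, so n = 2·pos + 5. With a=1..z=26, the number is 2·pos + 5.
Reversing it on 31 7 33 7 19 23 33 19: 31→(31−5)÷2=13=m, 7→(7−5)÷2=1=a, 33→(33−5)÷2=14=n, 7→(7−5)÷2=1=a, 19→(19−5)÷2=7=g, 23→(23−5)÷2=9=i, 33→(33−5)÷2=14=n, 19→(19−5)÷2=7=g.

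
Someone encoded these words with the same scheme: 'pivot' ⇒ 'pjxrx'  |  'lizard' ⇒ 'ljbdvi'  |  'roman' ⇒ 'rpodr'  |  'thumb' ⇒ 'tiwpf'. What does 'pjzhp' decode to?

pixel

The shift increases by 1 at each position, starting from +0: 0, 1, 2, ….
Decoding pjzhp: p−0=p, j−1=i, z−2=x, h−3=e, p−4=l.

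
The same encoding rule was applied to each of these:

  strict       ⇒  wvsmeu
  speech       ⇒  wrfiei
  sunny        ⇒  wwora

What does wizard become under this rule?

akaete

Shifts by position in strict: pos 0: s→w (+4), pos 1: t→v (+2), pos 2: r→s (+1), pos 3: i→m (+4), pos 4: c→e (+2), pos 5: t→u (+1) — repeating every 3. A repeating key of period 3 is used — shifts +4, +2, +1 over and over.
For wizard: w+4=a, i+2=k, z+1=a, a+4=e, r+2=t, d+1=e.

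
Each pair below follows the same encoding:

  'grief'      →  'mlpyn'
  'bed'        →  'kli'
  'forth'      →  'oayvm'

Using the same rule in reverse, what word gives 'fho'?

hay

The word is reversed, then every letter is shifted forward by 7.
Decoding fho: shift back: f−7=y, h−7=a, o−7=h → yah; then reverse → hay.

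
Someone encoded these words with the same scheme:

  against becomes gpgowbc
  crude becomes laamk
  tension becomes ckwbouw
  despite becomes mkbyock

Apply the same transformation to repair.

akygoa

The shift depends on letter class: consonant g→p is +9, but vowel a→g is +6. The rule splits by letter class: vowels +6, consonants +9.
On repair: r(cons)+9=a, e(vowel)+6=k, p(cons)+9=y, a(vowel)+6=g, i(vowel)+6=o, r(cons)+9=a.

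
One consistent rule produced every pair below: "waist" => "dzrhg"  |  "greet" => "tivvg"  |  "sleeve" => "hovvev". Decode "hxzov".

Each letter is replaced by its mirror in the alphabet: a↔z, b↔y, c↔x, and so on (the Atbash cipher).
Undoing it on hxzov: h↔s, x↔c, z↔a, o↔l, v↔e.

scale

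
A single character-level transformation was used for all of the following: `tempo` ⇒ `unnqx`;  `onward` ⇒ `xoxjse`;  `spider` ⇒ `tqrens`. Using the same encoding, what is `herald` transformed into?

Two shifts are in play — +9 for a/e/i/o/u, +1 for every other letter.
On herald: h(cons)+1=i, e(vowel)+9=n, r(cons)+1=s, a(vowel)+9=j, l(cons)+1=m, d(cons)+1=e.

insjme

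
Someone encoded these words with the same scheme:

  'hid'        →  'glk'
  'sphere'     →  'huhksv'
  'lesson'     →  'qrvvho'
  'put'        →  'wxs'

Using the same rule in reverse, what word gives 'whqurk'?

The output letters match the input read backwards, each shifted +3: hid reversed is dih. Two steps: reverse the string, then apply a Caesar shift of +3.
Reversing it on whqurk: shift back: w−3=t, h−3=e, q−3=n, u−3=r, r−3=o, k−3=h → tenroh; then reverse → hornet.

hornet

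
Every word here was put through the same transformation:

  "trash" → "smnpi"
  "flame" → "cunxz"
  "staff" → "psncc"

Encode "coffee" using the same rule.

tdcczz

This is an affine cipher: with a=0,…,z=25, each position x becomes (3x+13) mod 26.
Applying it to coffee: c(2)→3·2+13≡19=t; o(14)→3·14+13≡3=d; f(5)→3·5+13≡2=c; f(5)→3·5+13≡2=c; e(4)→3·4+13≡25=z; e(4)→3·4+13≡25=z (all mod 26).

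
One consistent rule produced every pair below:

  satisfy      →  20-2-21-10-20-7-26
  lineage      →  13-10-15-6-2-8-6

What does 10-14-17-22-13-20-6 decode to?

impulse

s is letter #19 and maps to 20: an offset of 1. Each letter is replaced by its alphabet position (a=1..z=26) + 1.
Reversing it on 10-14-17-22-13-20-6: 10→(10−1)÷1=9=i, 14→(14−1)÷1=13=m, 17→(17−1)÷1=16=p, 22→(22−1)÷1=21=u, 13→(13−1)÷1=12=l, 20→(20−1)÷1=19=s, 6→(6−1)÷1=5=e.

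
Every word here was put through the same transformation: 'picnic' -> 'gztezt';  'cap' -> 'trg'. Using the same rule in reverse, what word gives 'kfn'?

Compare letters: p→g is +17, i→z is +17, c→t is +17 — a constant shift. It's a constant shift of +17 (ROT17).
Reversing it on kfn: k−17=t, f−17=o, n−17=w.

tow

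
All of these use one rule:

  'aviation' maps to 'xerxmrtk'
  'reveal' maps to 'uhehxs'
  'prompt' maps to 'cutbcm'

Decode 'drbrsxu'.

a(0)→x(23) and v(21)→e(4) fit y≡9x+23 (mod 26); the inverse of 9 mod 26 is 3. Each letter's alphabet position (a=0..z=25) is mapped through 9·x+23 mod 26 — an affine cipher.
Reversing it on drbrsxu: d(3)→3·(3−23)≡18=s; r(17)→3·(17−23)≡8=i; b(1)→3·(1−23)≡12=m; r(17)→3·(17−23)≡8=i; s(18)→3·(18−23)≡11=l; x(23)→3·(23−23)≡0=a; u(20)→3·(20−23)≡17=r (all mod 26).

similar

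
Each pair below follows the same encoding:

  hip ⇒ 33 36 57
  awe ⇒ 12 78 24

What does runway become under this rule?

h(#8)→33 and i(#9)→36: differences scale by 3, so n = 3·pos + 9. The formula is n = 3×(alphabet index, a=1) + 9.
For runway: r=18→63, u=21→72, n=14→51, w=23→78, a=1→12, y=25→84.

63 72 51 78 12 84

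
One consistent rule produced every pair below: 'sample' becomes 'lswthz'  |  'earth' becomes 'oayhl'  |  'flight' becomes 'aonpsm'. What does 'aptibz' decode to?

The output letters match the input read backwards, each shifted +7: sample reversed is elpmas. Two steps: reverse the string, then apply a Caesar shift of +7.
Reversing it on aptibz: shift back: a−7=t, p−7=i, t−7=m, i−7=b, b−7=u, z−7=s → timbus; then reverse → submit.

submit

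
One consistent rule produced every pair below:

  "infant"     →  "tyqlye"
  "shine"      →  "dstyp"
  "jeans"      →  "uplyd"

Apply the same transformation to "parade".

alclop

Compare letters: i→t is +11, n→y is +11, f→q is +11 — a constant shift. Each letter is shifted forward by 11 in the alphabet (a Caesar shift of +11).
Applying it to parade: p+11=a, a+11=l, r+11=c, a+11=l, d+11=o, e+11=p.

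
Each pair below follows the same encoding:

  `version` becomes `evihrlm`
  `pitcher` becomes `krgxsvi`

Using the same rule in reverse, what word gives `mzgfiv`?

nature

Each pair mirrors across the alphabet (v↔e, e↔v, r↔i): positions sum to 25. Letters are reflected about the middle of the alphabet (position → 25−position): Atbash.
Reversing it on mzgfiv: m↔n, z↔a, g↔t, f↔u, i↔r, v↔e.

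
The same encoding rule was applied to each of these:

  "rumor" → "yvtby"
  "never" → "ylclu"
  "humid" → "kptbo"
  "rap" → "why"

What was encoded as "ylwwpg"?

Two steps: reverse the string, then apply a Caesar shift of +7.
Decoding ylwwpg: shift back: y−7=r, l−7=e, w−7=p, w−7=p, p−7=i, g−7=z → reppiz; then reverse → zipper.

zipper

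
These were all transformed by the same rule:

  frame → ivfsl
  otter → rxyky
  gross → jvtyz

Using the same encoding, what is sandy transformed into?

Each letter shifts forward by (position + 3), i.e. 3, 4, 5, … — the shift grows by one for each successive letter.
For sandy: s+3=v, a+4=e, n+5=s, d+6=j, y+7=f.

vesjf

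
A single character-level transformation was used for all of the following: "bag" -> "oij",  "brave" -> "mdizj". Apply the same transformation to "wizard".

The output letters match the input read backwards, each shifted +8: bag reversed is gab. Read the word backwards and shift each letter +8.
For wizard: reverse → draziw; then shift: d+8=l, r+8=z, a+8=i, z+8=h, i+8=q, w+8=e.

lzihqe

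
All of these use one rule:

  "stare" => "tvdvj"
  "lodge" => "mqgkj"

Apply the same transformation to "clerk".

dnhvp

Letter i (0-indexed) is shifted by i+1, so successive shifts are 1, 2, 3, ….
Applying it to clerk: c+1=d, l+2=n, e+3=h, r+4=v, k+5=p.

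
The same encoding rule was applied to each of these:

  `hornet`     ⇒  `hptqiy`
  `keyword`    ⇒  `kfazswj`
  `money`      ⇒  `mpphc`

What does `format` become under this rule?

fptpey

In hornet: h→h is +0, o→p is +1, r→t is +2, n→q is +3 — the shift increases by 1 each position. Letter i (0-indexed) is shifted by i+0, so successive shifts are 0, 1, 2, ….
For format: f+0=f, o+1=p, r+2=t, m+3=p, a+4=e, t+5=y.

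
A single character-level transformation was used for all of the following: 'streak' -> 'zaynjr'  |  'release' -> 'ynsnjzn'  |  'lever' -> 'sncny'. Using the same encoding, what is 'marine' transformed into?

The shift depends on letter class: consonant s→z is +7, but vowel e→n is +9. The rule splits by letter class: vowels +9, consonants +7.
Applying it to marine: m(cons)+7=t, a(vowel)+9=j, r(cons)+7=y, i(vowel)+9=r, n(cons)+7=u, e(vowel)+9=n.

tjyrun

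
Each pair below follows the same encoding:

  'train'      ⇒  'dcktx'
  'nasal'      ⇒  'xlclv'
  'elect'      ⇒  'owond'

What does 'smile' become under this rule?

It's a Vigenère-style cipher with numeric key [10,11]: position i shifts by key[i mod 2].
For smile: s+10=c, m+11=x, i+10=s, l+11=w, e+10=o.

cxswo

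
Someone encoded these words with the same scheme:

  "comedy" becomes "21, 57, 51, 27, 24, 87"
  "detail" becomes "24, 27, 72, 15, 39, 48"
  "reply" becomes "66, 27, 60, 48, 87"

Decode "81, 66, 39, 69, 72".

wrist

The formula is n = 3×(alphabet index, a=1) + 12.
Reversing it on 81, 66, 39, 69, 72: 81→(81−12)÷3=23=w, 66→(66−12)÷3=18=r, 39→(39−12)÷3=9=i, 69→(69−12)÷3=19=s, 72→(72−12)÷3=20=t.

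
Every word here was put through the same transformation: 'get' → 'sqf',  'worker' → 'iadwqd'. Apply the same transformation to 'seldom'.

Compare letters: g→s is +12, e→q is +12, t→f is +12 — a constant shift. Every letter moves 12 places later in the alphabet, wrapping around z→a.
For seldom: s+12=e, e+12=q, l+12=x, d+12=p, o+12=a, m+12=y.

eqxpay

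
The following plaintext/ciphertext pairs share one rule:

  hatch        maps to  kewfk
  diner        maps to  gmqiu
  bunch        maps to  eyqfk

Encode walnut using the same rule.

zeoqyw

The shift depends on letter class: consonant h→k is +3, but vowel a→e is +4. Two shifts are in play — +4 for a/e/i/o/u, +3 for every other letter.
On walnut: w(cons)+3=z, a(vowel)+4=e, l(cons)+3=o, n(cons)+3=q, u(vowel)+4=y, t(cons)+3=w.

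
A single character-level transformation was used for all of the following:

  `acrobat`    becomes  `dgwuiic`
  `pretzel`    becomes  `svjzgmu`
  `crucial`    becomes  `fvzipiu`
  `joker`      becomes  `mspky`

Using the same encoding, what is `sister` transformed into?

The shift increases by 1 at each position, starting from +3: 3, 4, 5, ….
For sister: s+3=v, i+4=m, s+5=x, t+6=z, e+7=l, r+8=z.

vmxzlz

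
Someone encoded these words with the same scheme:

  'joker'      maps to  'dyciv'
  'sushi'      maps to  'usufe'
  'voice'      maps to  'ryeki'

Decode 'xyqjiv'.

Each letter's alphabet position (a=0..z=25) is mapped through 25·x+12 mod 26 — an affine cipher.
Undoing it on xyqjiv: x(23)→25·(23−12)≡15=p; y(24)→25·(24−12)≡14=o; q(16)→25·(16−12)≡22=w; j(9)→25·(9−12)≡3=d; i(8)→25·(8−12)≡4=e; v(21)→25·(21−12)≡17=r (all mod 26).

powder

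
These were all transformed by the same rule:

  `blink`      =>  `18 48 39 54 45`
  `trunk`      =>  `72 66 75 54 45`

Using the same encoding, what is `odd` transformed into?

b(#2)→18 and l(#12)→48: differences scale by 3, so n = 3·pos + 12. Each letter becomes 3×(its alphabet position, a=1..z=26) + 12.
For odd: o=15→57, d=4→24, d=4→24.

57 24 24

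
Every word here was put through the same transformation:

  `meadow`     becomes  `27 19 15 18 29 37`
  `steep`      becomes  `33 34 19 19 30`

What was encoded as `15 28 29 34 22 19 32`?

another

m is letter #13 and maps to 27: an offset of 14. The number is (letter's place in the alphabet, a=1) + 14.
Decoding 15 28 29 34 22 19 32: 15→(15−14)÷1=1=a, 28→(28−14)÷1=14=n, 29→(29−14)÷1=15=o, 34→(34−14)÷1=20=t, 22→(22−14)÷1=8=h, 19→(19−14)÷1=5=e, 32→(32−14)÷1=18=r.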